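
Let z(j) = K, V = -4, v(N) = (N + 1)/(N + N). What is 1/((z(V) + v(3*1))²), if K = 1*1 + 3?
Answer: 9/196 ≈ 0.045918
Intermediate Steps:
v(N) = (1 + N)/(2*N) (v(N) = (1 + N)/((2*N)) = (1 + N)*(1/(2*N)) = (1 + N)/(2*N))
K = 4 (K = 1 + 3 = 4)
z(j) = 4
1/((z(V) + v(3*1))²) = 1/((4 + (1 + 3*1)/(2*((3*1))))²) = 1/((4 + (½)*(1 + 3)/3)²) = 1/((4 + (½)*(⅓)*4)²) = 1/((4 + ⅔)²) = 1/((14/3)²) = 1/(196/9) = 9/196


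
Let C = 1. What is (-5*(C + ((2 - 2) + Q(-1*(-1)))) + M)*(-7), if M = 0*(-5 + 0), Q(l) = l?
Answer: 70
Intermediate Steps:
M = 0 (M = 0*(-5) = 0)
(-5*(C + ((2 - 2) + Q(-1*(-1)))) + M)*(-7) = (-5*(1 + ((2 - 2) - 1*(-1))) + 0)*(-7) = (-5*(1 + (0 + 1)) + 0)*(-7) = (-5*(1 + 1) + 0)*(-7) = (-5*2 + 0)*(-7) = (-10 + 0)*(-7) = -10*(-7) = 70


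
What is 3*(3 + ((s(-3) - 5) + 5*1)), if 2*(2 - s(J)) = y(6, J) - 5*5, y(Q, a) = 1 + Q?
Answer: 42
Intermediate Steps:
s(J) = 11 (s(J) = 2 - ((1 + 6) - 5*5)/2 = 2 - (7 - 25)/2 = 2 - 1/2*(-18) = 2 + 9 = 11)
3*(3 + ((s(-3) - 5) + 5*1)) = 3*(3 + ((11 - 5) + 5*1)) = 3*(3 + (6 + 5)) = 3*(3 + 11) = 3*14 = 42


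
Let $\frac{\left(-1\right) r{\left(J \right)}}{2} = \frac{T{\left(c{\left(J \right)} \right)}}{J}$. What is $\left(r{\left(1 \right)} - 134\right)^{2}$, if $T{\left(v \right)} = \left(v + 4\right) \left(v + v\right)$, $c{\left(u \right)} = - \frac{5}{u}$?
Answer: $23716$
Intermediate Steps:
$T{\left(v \right)} = 2 v \left(4 + v\right)$ ($T{\left(v \right)} = \left(4 + v\right) 2 v = 2 v \left(4 + v\right)$)
$r{\left(J \right)} = \frac{20 \left(4 - \frac{5}{J}\right)}{J^{2}}$ ($r{\left(J \right)} = - 2 \frac{2 \left(- \frac{5}{J}\right) \left(4 - \frac{5}{J}\right)}{J} = - 2 \frac{\left(-10\right) \frac{1}{J} \left(4 - \frac{5}{J}\right)}{J} = - 2 \left(- \frac{10 \left(4 - \frac{5}{J}\right)}{J^{2}}\right) = \frac{20 \left(4 - \frac{5}{J}\right)}{J^{2}}$)
$\left(r{\left(1 \right)} - 134\right)^{2} = \left(20 \cdot 1^{-3} \left(-5 + 4 \cdot 1\right) - 134\right)^{2} = \left(20 \cdot 1 \left(-5 + 4\right) - 134\right)^{2} = \left(20 \cdot 1 \left(-1\right) - 134\right)^{2} = \left(-20 - 134\right)^{2} = \left(-154\right)^{2} = 23716$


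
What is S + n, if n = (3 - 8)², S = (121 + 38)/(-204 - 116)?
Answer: 7841/320 ≈ 24.503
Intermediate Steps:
S = -159/320 (S = 159/(-320) = 159*(-1/320) = -159/320 ≈ -0.49687)
n = 25 (n = (-5)² = 25)
S + n = -159/320 + 25 = 7841/320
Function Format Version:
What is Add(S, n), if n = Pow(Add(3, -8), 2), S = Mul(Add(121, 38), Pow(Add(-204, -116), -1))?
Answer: Rational(7841, 320) ≈ 24.503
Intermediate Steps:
S = Rational(-159, 320) (S = Mul(159, Pow(-320, -1)) = Mul(159, Rational(-1, 320)) = Rational(-159, 320) ≈ -0.49687)
n = 25 (n = Pow(-5, 2) = 25)
Add(S, n) = Add(Rational(-159, 320), 25) = Rational(7841, 320)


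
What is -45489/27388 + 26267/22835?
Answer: -319340719/625404980 ≈ -0.51061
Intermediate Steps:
-45489/27388 + 26267/22835 = -319340719/625404980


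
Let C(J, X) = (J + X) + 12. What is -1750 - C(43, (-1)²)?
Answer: -1806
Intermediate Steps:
C(J, X) = 12 + J + X
-1750 - C(43, (-1)²) = -1750 - (12 + 43 + (-1)²) = -1750 - (12 + 43 + 1) = -1750 - 1*56 = -1750 - 56 = -1806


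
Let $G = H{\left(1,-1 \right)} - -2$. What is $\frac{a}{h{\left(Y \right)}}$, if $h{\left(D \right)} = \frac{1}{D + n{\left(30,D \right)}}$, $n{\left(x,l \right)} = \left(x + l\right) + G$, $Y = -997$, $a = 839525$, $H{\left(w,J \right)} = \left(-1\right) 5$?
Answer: $-1651345675$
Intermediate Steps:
$H{\left(w,J \right)} = -5$
$G = -3$ ($G = -5 - -2 = -5 + 2 = -3$)
$n{\left(x,l \right)} = -3 + l + x$ ($n{\left(x,l \right)} = \left(x + l\right) - 3 = \left(l + x\right) - 3 = -3 + l + x$)
$h{\left(D \right)} = \frac{1}{27 + 2 D}$ ($h{\left(D \right)} = \frac{1}{D + \left(-3 + D + 30\right)} = \frac{1}{D + \left(27 + D\right)} = \frac{1}{27 + 2 D}$)
$\frac{a}{h{\left(Y \right)}} = \frac{839525}{\frac{1}{27 + 2 \left(-997\right)}} = \frac{839525}{\frac{1}{27 - 1994}} = \frac{839525}{\frac{1}{-1967}} = \frac{839525}{- \frac{1}{1967}} = 839525 \left(-1967\right) = -1651345675$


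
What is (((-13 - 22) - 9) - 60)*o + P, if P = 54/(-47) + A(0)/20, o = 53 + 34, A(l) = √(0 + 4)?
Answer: -4253053/470 ≈ -9049.0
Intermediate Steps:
A(l) = 2 (A(l) = √4 = 2)
o = 87
P = -493/470 (P = 54/(-47) + 2/20 = 54*(-1/47) + 2*(1/20) = -54/47 + ⅒ = -493/470 ≈ -1.0489)
(((-13 - 22) - 9) - 60)*o + P = (((-13 - 22) - 9) - 60)*87 - 493/470 = ((-35 - 9) - 60)*87 - 493/470 = (-44 - 60)*87 - 493/470 = -104*87 - 493/470 = -9048 - 493/470 = -4253053/470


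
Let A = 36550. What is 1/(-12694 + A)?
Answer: 1/23856 ≈ 4.1918e-5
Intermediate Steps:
1/(-12694 + A) = 1/(-12694 + 36550) = 1/23856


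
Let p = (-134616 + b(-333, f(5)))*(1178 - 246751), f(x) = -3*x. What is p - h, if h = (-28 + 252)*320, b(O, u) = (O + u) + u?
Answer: 33147126287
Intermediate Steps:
b(O, u) = O + 2*u
h = 71680 (h = 224*320 = 71680)
p = 33147197967 (p = (-134616 + (-333 + 2*(-3*5)))*(1178 - 246751) = (-134616 + (-333 + 2*(-15)))*(-245573) = (-134616 + (-333 - 30))*(-245573) = (-134616 - 363)*(-245573) = -134979*(-245573) = 33147197967)
p - h = 33147197967 - 1*71680 = 33147197967 - 71680 = 33147126287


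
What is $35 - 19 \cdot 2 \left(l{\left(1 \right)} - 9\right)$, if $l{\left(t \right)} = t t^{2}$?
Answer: $339$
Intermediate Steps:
$l{\left(t \right)} = t^{3}$
$35 - 19 \cdot 2 \left(l{\left(1 \right)} - 9\right) = 35 - 19 \cdot 2 \left(1^{3} - 9\right) = 35 - 19 \cdot 2 \left(1 - 9\right) = 35 - 19 \cdot 2 \left(-8\right) = 35 - -304 = 35 + 304 = 339$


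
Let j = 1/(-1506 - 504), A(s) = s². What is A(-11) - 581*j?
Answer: 243791/2010 ≈ 121.29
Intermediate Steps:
j = -1/2010 (j = 1/(-2010) = -1/2010 ≈ -0.00049751)
A(-11) - 581*j = (-11)² - 581*(-1/2010) = 121 + 581/2010 = 243791/2010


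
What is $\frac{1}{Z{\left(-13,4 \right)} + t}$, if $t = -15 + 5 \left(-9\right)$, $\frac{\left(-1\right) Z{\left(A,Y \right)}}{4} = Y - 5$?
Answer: $- \frac{1}{56} \approx -0.017857$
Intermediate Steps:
$Z{\left(A,Y \right)} = 20 - 4 Y$ ($Z{\left(A,Y \right)} = - 4 \left(Y - 5\right) = - 4 \left(-5 + Y\right) = 20 - 4 Y$)
$t = -60$ ($t = -15 - 45 = -60$)
$\frac{1}{Z{\left(-13,4 \right)} + t} = \frac{1}{\left(20 - 16\right) - 60} = \frac{1}{4 - 60} = \frac{1}{-56} = - \frac{1}{56}$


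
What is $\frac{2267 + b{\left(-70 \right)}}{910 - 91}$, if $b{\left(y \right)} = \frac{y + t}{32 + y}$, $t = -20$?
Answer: $\frac{43118}{15561} \approx 2.7709$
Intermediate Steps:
$b{\left(y \right)} = \frac{-20 + y}{32 + y}$ ($b{\left(y \right)} = \frac{y - 20}{32 + y} = \frac{-20 + y}{32 + y}$)
$\frac{2267 + b{\left(-70 \right)}}{910 - 91} = \frac{2267 + \frac{-20 - 70}{32 - 70}}{910 - 91} = \frac{2267 + \frac{1}{-38} \left(-90\right)}{819} = \left(2267 - - \frac{45}{19}\right) \frac{1}{819} = \left(2267 + \frac{45}{19}\right) \frac{1}{819} = \frac{43118}{19} \cdot \frac{1}{819} = \frac{43118}{15561}$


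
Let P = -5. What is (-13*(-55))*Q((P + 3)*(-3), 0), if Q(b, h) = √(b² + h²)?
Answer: 4290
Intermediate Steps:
(-13*(-55))*Q((P + 3)*(-3), 0) = (-13*(-55))*√(((-5 + 3)*(-3))² + 0²) = 715*√((-2*(-3))² + 0) = 715*√(6² + 0) = 715*√(36 + 0) = 715*√36 = 715*6 = 4290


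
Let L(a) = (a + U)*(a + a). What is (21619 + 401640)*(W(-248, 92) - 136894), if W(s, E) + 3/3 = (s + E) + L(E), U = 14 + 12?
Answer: -48818269801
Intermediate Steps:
U = 26
L(a) = 2*a*(26 + a) (L(a) = (a + 26)*(a + a) = (26 + a)*(2*a) = 2*a*(26 + a))
W(s, E) = -1 + E + s + 2*E*(26 + E) (W(s, E) = -1 + ((s + E) + 2*E*(26 + E)) = -1 + ((E + s) + 2*E*(26 + E)) = -1 + (E + s + 2*E*(26 + E)) = -1 + E + s + 2*E*(26 + E))
(21619 + 401640)*(W(-248, 92) - 136894) = (21619 + 401640)*((-1 + 92 - 248 + 2*92*(26 + 92)) - 136894) = 423259*((-1 + 92 - 248 + 2*92*118) - 136894) = 423259*((-1 + 92 - 248 + 21712) - 136894) = 423259*(21555 - 136894) = 423259*(-115339) = -48818269801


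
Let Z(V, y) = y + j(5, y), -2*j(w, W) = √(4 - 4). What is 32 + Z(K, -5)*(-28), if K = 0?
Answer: 172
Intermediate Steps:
j(w, W) = 0 (j(w, W) = -√(4 - 4)/2 = -√0/2 = -½*0 = 0)
Z(V, y) = y (Z(V, y) = y + 0 = y)
32 + Z(K, -5)*(-28) = 32 - 5*(-28) = 32 + 140 = 172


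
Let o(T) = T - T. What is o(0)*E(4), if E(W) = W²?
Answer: 0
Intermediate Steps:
o(T) = 0
o(0)*E(4) = 0*4² = 0*16 = 0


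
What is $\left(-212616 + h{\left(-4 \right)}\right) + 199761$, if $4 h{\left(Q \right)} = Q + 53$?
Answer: $- \frac{51371}{4} \approx -12843.0$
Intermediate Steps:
$h{\left(Q \right)} = \frac{53}{4} + \frac{Q}{4}$ ($h{\left(Q \right)} = \frac{Q + 53}{4} = \frac{53 + Q}{4} = \frac{53}{4} + \frac{Q}{4}$)
$\left(-212616 + h{\left(-4 \right)}\right) + 199761 = \left(-212616 + \left(\frac{53}{4} + \frac{1}{4} \left(-4\right)\right)\right) + 199761 = \left(-212616 + \left(\frac{53}{4} - 1\right)\right) + 199761 = \left(-212616 + \frac{49}{4}\right) + 199761 = - \frac{850415}{4} + 199761 = - \frac{51371}{4}$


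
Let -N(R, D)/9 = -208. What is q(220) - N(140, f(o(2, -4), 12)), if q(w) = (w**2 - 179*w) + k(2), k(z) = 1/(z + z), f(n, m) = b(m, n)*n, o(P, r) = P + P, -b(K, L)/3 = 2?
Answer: 28593/4 ≈ 7148.3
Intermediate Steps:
b(K, L) = -6 (b(K, L) = -3*2 = -6)
o(P, r) = 2*P
f(n, m) = -6*n
k(z) = 1/(2*z)
q(w) = 1/4 + w**2 - 179*w (q(w) = (w**2 - 179*w) + (1/2)/2 = (w**2 - 179*w) + (1/2)*(1/2) = (w**2 - 179*w) + 1/4 = 1/4 + w**2 - 179*w)
N(R, D) = 1872 (N(R, D) = -9*(-208) = 1872)
q(220) - N(140, f(o(2, -4), 12)) = (1/4 + 220**2 - 179*220) - 1*1872 = (1/4 + 48400 - 39380) - 1872 = 36081/4 - 1872 = 28593/4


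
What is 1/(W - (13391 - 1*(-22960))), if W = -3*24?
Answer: -1/36423 ≈ -2.7455e-5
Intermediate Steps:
W = -72
1/(W - (13391 - 1*(-22960))) = 1/(-72 - (13391 - 1*(-22960))) = 1/(-72 - (13391 + 22960)) = 1/(-72 - 1*36351) = 1/(-72 - 36351) = 1/(-36423) = -1/36423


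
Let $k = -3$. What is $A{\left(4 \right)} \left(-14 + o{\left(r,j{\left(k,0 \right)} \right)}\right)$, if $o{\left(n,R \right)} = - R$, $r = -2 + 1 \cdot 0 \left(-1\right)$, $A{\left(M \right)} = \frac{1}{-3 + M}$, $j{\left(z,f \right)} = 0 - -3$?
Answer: $-17$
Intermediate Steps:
$j{\left(z,f \right)} = 3$ ($j{\left(z,f \right)} = 0 + 3 = 3$)
$r = -2$ ($r = -2 + 0 \left(-1\right) = -2 + 0 = -2$)
$A{\left(4 \right)} \left(-14 + o{\left(r,j{\left(k,0 \right)} \right)}\right) = \frac{-14 - 3}{-3 + 4} = \frac{-14 - 3}{1} = 1 \left(-17\right) = -17$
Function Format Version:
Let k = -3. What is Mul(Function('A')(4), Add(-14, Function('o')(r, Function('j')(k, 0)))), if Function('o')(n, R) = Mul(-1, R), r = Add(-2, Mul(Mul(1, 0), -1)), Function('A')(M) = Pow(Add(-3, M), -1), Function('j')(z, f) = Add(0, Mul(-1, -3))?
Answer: -17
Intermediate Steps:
Function('j')(z, f) = 3 (Function('j')(z, f) = Add(0, 3) = 3)
r = -2 (r = Add(-2, Mul(0, -1)) = Add(-2, 0) = -2)
Mul(Function('A')(4), Add(-14, Function('o')(r, Function('j')(k, 0)))) = Mul(Pow(Add(-3, 4), -1), Add(-14, Mul(-1, 3))) = Mul(Pow(1, -1), Add(-14, -3)) = Mul(1, -17) = -17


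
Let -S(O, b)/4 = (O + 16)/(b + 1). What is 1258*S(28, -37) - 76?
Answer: 54668/9 ≈ 6074.2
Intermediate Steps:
S(O, b) = -4*(16 + O)/(1 + b) (S(O, b) = -4*(O + 16)/(b + 1) = -4*(16 + O)/(1 + b))
1258*S(28, -37) - 76 = 1258*(4*(-16 - 1*28)/(1 - 37)) - 76 = 1258*(4*(-16 - 28)/(-36)) - 76 = 1258*(4*(-1/36)*(-44)) - 76 = 1258*(44/9) - 76 = 55352/9 - 76 = 54668/9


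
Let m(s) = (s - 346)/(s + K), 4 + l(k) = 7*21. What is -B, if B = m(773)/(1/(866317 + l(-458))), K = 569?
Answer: -3032610/11 ≈ -2.7569e+5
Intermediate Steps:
l(k) = 143 (l(k) = -4 + 7*21 = -4 + 147 = 143)
m(s) = (-346 + s)/(569 + s) (m(s) = (s - 346)/(s + 569) = (-346 + s)/(569 + s))
B = 3032610/11 (B = ((-346 + 773)/(569 + 773))/(1/(866317 + 143)) = (427/1342)/(1/866460) = ((1/1342)*427)/(1/866460) = (7/22)*866460 = 3032610/11 ≈ 2.7569e+5)
-B = -1*3032610/11 = -3032610/11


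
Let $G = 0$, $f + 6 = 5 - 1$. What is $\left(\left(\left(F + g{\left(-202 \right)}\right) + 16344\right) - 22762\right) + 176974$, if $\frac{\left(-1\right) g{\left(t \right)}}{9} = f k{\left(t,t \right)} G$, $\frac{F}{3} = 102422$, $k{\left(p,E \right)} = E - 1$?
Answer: $477822$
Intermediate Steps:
$k{\left(p,E \right)} = -1 + E$
$f = -2$ ($f = -6 + \left(5 - 1\right) = -6 + 4 = -2$)
$F = 307266$ ($F = 3 \cdot 102422 = 307266$)
$g{\left(t \right)} = 0$ ($g{\left(t \right)} = - 9 - 2 \left(-1 + t\right) 0 = - 9 \left(2 - 2 t\right) 0 = \left(-9\right) 0 = 0$)
$\left(\left(\left(F + g{\left(-202 \right)}\right) + 16344\right) - 22762\right) + 176974 = \left(\left(\left(307266 + 0\right) + 16344\right) - 22762\right) + 176974 = \left(\left(307266 + 16344\right) - 22762\right) + 176974 = \left(323610 - 22762\right) + 176974 = 300848 + 176974 = 477822$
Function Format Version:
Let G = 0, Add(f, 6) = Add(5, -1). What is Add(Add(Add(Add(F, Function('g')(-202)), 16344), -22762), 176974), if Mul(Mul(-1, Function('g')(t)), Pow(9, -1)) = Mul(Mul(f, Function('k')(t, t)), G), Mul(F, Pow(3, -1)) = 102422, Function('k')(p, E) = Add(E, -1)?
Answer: 477822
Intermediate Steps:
Function('k')(p, E) = Add(-1, E)
f = -2 (f = Add(-6, Add(5, -1)) = Add(-6, 4) = -2)
F = 307266 (F = Mul(3, 102422) = 307266)
Function('g')(t) = 0 (Function('g')(t) = Mul(-9, Mul(Mul(-2, Add(-1, t)), 0)) = Mul(-9, Mul(Add(2, Mul(-2, t)), 0)) = Mul(-9, 0) = 0)
Add(Add(Add(Add(F, Function('g')(-202)), 16344), -22762), 176974) = Add(Add(Add(Add(307266, 0), 16344), -22762), 176974) = Add(Add(Add(307266, 16344), -22762), 176974) = Add(Add(323610, -22762), 176974) = Add(300848, 176974) = 477822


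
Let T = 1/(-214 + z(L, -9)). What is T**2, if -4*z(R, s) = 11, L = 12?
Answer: 16/751689 ≈ 2.1285e-5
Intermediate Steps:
z(R, s) = -11/4 (z(R, s) = -1/4*11 = -11/4)
T = -4/867 (T = 1/(-214 - 11/4) = 1/(-867/4) = -4/867 ≈ -0.0046136)
T**2 = (-4/867)**2 = 16/751689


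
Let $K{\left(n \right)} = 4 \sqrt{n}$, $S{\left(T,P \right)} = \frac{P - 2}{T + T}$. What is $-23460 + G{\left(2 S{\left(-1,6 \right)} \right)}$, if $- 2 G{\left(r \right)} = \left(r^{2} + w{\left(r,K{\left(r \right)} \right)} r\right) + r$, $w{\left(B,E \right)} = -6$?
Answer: $-23478$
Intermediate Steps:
$S{\left(T,P \right)} = \frac{-2 + P}{2 T}$
$G{\left(r \right)} = - \frac{r^{2}}{2} + \frac{5 r}{2}$ ($G{\left(r \right)} = - \frac{\left(r^{2} - 6 r\right) + r}{2} = - \frac{r^{2} - 5 r}{2} = - \frac{r^{2}}{2} + \frac{5 r}{2}$)
$-23460 + G{\left(2 S{\left(-1,6 \right)} \right)} = -23460 + \frac{2 \frac{-2 + 6}{2 \left(-1\right)} \left(5 - 2 \frac{-2 + 6}{2 \left(-1\right)}\right)}{2} = -23460 + \frac{2 \cdot \frac{1}{2} \left(-1\right) 4 \left(5 - 2 \cdot \frac{1}{2} \left(-1\right) 4\right)}{2} = -23460 + \frac{2 \left(-2\right) \left(5 - 2 \left(-2\right)\right)}{2} = -23460 + \frac{1}{2} \left(-4\right) \left(5 - -4\right) = -23460 + \frac{1}{2} \left(-4\right) \left(5 + 4\right) = -23460 + \frac{1}{2} \left(-4\right) 9 = -23460 - 18 = -23478$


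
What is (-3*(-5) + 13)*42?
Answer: 1176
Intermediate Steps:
(-3*(-5) + 13)*42 = (15 + 13)*42 = 28*42 = 1176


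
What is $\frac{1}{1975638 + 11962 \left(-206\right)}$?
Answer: $- \frac{1}{488534} \approx -2.0469 \cdot 10^{-6}$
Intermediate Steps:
$\frac{1}{1975638 + 11962 \left(-206\right)} = \frac{1}{1975638 - 2464172} = \frac{1}{-488534} = - \frac{1}{488534}$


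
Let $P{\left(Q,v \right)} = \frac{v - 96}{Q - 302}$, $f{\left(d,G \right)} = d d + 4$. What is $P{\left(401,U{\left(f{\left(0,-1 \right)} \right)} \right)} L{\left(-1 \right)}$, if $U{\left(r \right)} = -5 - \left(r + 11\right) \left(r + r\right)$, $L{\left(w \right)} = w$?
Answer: $\frac{221}{99} \approx 2.2323$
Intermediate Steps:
$f{\left(d,G \right)} = 4 + d^{2}$ ($f{\left(d,G \right)} = d^{2} + 4 = 4 + d^{2}$)
$U{\left(r \right)} = -5 - 2 r \left(11 + r\right)$ ($U{\left(r \right)} = -5 - \left(11 + r\right) 2 r = -5 - 2 r \left(11 + r\right)$)
$P{\left(Q,v \right)} = \frac{-96 + v}{-302 + Q}$
$P{\left(401,U{\left(f{\left(0,-1 \right)} \right)} \right)} L{\left(-1 \right)} = \frac{-96 - \left(5 + 2 \left(4 + 0^{2}\right)^{2} + 22 \left(4 + 0^{2}\right)\right)}{-302 + 401} \left(-1\right) = \frac{-96 - \left(5 + 2 \left(4 + 0\right)^{2} + 22 \left(4 + 0\right)\right)}{99} \left(-1\right) = \frac{-96 - \left(93 + 32\right)}{99} \left(-1\right) = \frac{-96 - 125}{99} \left(-1\right) = \frac{1}{99} \left(-221\right) \left(-1\right) = \left(- \frac{221}{99}\right) \left(-1\right) = \frac{221}{99}$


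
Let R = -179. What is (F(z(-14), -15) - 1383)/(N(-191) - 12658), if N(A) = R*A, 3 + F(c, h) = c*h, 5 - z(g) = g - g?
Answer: -487/7177 ≈ -0.067856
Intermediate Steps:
z(g) = 5 (z(g) = 5 - (g - g) = 5 - 1*0 = 5 + 0 = 5)
F(c, h) = -3 + c*h
N(A) = -179*A
(F(z(-14), -15) - 1383)/(N(-191) - 12658) = ((-3 + 5*(-15)) - 1383)/(-179*(-191) - 12658) = ((-3 - 75) - 1383)/(34189 - 12658) = (-78 - 1383)/21531 = -1461*1/21531 = -487/7177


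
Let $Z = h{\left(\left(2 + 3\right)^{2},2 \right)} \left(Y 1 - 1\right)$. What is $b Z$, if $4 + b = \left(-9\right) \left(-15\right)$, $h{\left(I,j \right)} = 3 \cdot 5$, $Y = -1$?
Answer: $-3930$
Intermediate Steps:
$h{\left(I,j \right)} = 15$
$Z = -30$ ($Z = 15 \left(\left(-1\right) 1 - 1\right) = 15 \left(-1 - 1\right) = 15 \left(-2\right) = -30$)
$b = 131$ ($b = -4 - -135 = -4 + 135 = 131$)
$b Z = 131 \left(-30\right) = -3930$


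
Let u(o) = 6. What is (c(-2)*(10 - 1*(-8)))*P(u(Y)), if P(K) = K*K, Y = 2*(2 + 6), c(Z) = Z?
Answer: -1296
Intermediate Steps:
Y = 16 (Y = 2*8 = 16)
P(K) = K²
(c(-2)*(10 - 1*(-8)))*P(u(Y)) = -2*(10 - 1*(-8))*6² = -2*(10 + 8)*36 = -2*18*36 = -36*36 = -1296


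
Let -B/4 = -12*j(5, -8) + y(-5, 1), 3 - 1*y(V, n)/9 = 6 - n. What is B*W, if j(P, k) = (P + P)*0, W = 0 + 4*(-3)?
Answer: -864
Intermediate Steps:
y(V, n) = -27 + 9*n (y(V, n) = 27 - 9*(6 - n) = 27 + (-54 + 9*n) = -27 + 9*n)
W = -12 (W = 0 - 12 = -12)
j(P, k) = 0 (j(P, k) = (2*P)*0 = 0)
B = 72 (B = -4*(-12*0 + (-27 + 9*1)) = -4*(0 + (-27 + 9)) = -4*(0 - 18) = -4*(-18) = 72)
B*W = 72*(-12) = -864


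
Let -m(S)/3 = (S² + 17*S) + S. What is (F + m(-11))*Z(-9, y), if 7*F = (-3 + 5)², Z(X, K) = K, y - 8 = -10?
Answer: -3242/7 ≈ -463.14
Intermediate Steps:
y = -2 (y = 8 - 10 = -2)
m(S) = -54*S - 3*S² (m(S) = -3*((S² + 17*S) + S) = -3*(S² + 18*S) = -54*S - 3*S²)
F = 4/7 (F = (-3 + 5)²/7 = (⅐)*2² = (⅐)*4 = 4/7 ≈ 0.57143)
(F + m(-11))*Z(-9, y) = (4/7 - 3*(-11)*(18 - 11))*(-2) = (4/7 - 3*(-11)*7)*(-2) = (4/7 + 231)*(-2) = (1621/7)*(-2) = -3242/7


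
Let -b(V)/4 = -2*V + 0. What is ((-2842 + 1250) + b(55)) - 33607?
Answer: -34759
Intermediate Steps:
b(V) = 8*V (b(V) = -4*(-2*V + 0) = -(-8)*V = 8*V)
((-2842 + 1250) + b(55)) - 33607 = ((-2842 + 1250) + 8*55) - 33607 = (-1592 + 440) - 33607 = -1152 - 33607 = -34759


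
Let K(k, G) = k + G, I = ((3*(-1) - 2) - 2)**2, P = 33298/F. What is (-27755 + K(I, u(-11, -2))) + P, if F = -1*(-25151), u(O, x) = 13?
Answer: -696473345/25151 ≈ -27692.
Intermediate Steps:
F = 25151
P = 33298/25151 ≈ 1.3239
I = 49 (I = ((-3 - 2) - 2)**2 = (-5 - 2)**2 = (-7)**2 = 49)
K(k, G) = G + k
(-27755 + K(I, u(-11, -2))) + P = (-27755 + (13 + 49)) + 33298/25151 = (-27755 + 62) + 33298/25151 = -27693 + 33298/25151 = -696473345/25151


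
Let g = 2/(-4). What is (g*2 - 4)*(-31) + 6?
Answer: 161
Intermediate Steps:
g = -½ (g = 2*(-¼) = -½ ≈ -0.50000)
(g*2 - 4)*(-31) + 6 = (-½*2 - 4)*(-31) + 6 = (-1 - 4)*(-31) + 6 = -5*(-31) + 6 = 155 + 6 = 161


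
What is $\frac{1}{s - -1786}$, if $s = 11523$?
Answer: $\frac{1}{13309} \approx 7.5137 \cdot 10^{-5}$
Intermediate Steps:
$\frac{1}{s - -1786} = \frac{1}{11523 - -1786} = \frac{1}{11523 + \left(-132 + 1918\right)} = \frac{1}{11523 + 1786} = \frac{1}{13309}$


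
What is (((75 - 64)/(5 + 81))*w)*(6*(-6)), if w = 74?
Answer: -14652/43 ≈ -340.74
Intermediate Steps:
(((75 - 64)/(5 + 81))*w)*(6*(-6)) = (((75 - 64)/(5 + 81))*74)*(6*(-6)) = ((11/86)*74)*(-36) = (407/43)*(-36) = -14652/43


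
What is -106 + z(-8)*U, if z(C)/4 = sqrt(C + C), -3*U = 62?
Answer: -106 - 992*I/3 ≈ -106.0 - 330.67*I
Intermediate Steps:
U = -62/3 (U = -1/3*62 = -62/3 ≈ -20.667)
z(C) = 4*sqrt(2)*sqrt(C) (z(C) = 4*sqrt(C + C) = 4*sqrt(2*C) = 4*(sqrt(2)*sqrt(C)) = 4*sqrt(2)*sqrt(C))
-106 + z(-8)*U = -106 + (4*sqrt(2)*sqrt(-8))*(-62/3) = -106 + (4*sqrt(2)*(2*I*sqrt(2)))*(-62/3) = -106 + (16*I)*(-62/3) = -106 - 992*I/3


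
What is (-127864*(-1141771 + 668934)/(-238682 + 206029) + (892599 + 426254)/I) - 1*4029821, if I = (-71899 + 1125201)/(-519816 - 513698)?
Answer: -123394353064763744/17196735103 ≈ -7.1755e+6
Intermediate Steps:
I = -526651/516757 (I = 1053302/(-1033514) = 1053302*(-1/1033514) = -526651/516757 ≈ -1.0191)
(-127864*(-1141771 + 668934)/(-238682 + 206029) + (892599 + 426254)/I) - 1*4029821 = (-127864*(-1141771 + 668934)/(-238682 + 206029) + (892599 + 426254)/(-526651/516757)) - 1*4029821 = (-127864/((-32653/(-472837))) + 1318853*(-516757/526651)) - 4029821 = (-127864/((-32653*(-1/472837))) - 681526519721/526651) - 4029821 = (-127864/32653/472837 - 681526519721/526651) - 4029821 = (-127864*472837/32653 - 681526519721/526651) - 4029821 = (-60458830168/32653 - 681526519721/526651) - 4029821 = -54094588815257181/17196735103 - 4029821 = -123394353064763744/17196735103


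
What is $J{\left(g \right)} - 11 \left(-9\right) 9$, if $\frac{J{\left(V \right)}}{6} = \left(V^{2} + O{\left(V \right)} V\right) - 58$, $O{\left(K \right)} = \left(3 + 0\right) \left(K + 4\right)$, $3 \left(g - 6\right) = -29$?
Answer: $\frac{1805}{3} \approx 601.67$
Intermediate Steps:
$g = - \frac{11}{3}$ ($g = 6 + \frac{1}{3} \left(-29\right) = 6 - \frac{29}{3} = - \frac{11}{3} \approx -3.6667$)
$O{\left(K \right)} = 12 + 3 K$ ($O{\left(K \right)} = 3 \left(4 + K\right) = 12 + 3 K$)
$J{\left(V \right)} = -348 + 6 V^{2} + 6 V \left(12 + 3 V\right)$ ($J{\left(V \right)} = 6 \left(\left(V^{2} + \left(12 + 3 V\right) V\right) - 58\right) = 6 \left(\left(V^{2} + V \left(12 + 3 V\right)\right) - 58\right) = 6 \left(-58 + V^{2} + V \left(12 + 3 V\right)\right) = -348 + 6 V^{2} + 6 V \left(12 + 3 V\right)$)
$J{\left(g \right)} - 11 \left(-9\right) 9 = \left(-348 + 24 \left(- \frac{11}{3}\right)^{2} + 72 \left(- \frac{11}{3}\right)\right) - 11 \left(-9\right) 9 = \left(-348 + 24 \cdot \frac{121}{9} - 264\right) - \left(-99\right) 9 = \left(-348 + \frac{968}{3} - 264\right) - -891 = - \frac{868}{3} + 891 = \frac{1805}{3}$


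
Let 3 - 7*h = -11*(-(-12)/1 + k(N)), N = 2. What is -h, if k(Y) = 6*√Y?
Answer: -135/7 - 66*√2/7 ≈ -32.620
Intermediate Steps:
h = 135/7 + 66*√2/7 (h = 3/7 - (-11)*(-(-12)/1 + 6*√2)/7 = 3/7 - (-11)*(-(-12) + 6*√2)/7 = 3/7 - (-11)*(-3*(-4) + 6*√2)/7 = 3/7 - (-11)*(12 + 6*√2)/7 = 3/7 - (-132 - 66*√2)/7 = 3/7 + (132/7 + 66*√2/7) = 135/7 + 66*√2/7 ≈ 32.620)
-h = -(135/7 + 66*√2/7) = -135/7 - 66*√2/7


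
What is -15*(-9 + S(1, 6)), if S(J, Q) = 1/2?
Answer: 255/2 ≈ 127.50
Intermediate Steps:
S(J, Q) = ½
-15*(-9 + S(1, 6)) = -15*(-9 + ½) = -15*(-17/2) = 255/2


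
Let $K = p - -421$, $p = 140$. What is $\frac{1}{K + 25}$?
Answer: $\frac{1}{586} \approx 0.0017065$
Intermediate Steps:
$K = 561$ ($K = 140 - -421 = 140 + 421 = 561$)
$\frac{1}{K + 25} = \frac{1}{561 + 25} = \frac{1}{586}$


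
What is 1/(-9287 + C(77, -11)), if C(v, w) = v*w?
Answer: -1/10134 ≈ -9.8678e-5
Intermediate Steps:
1/(-9287 + C(77, -11)) = 1/(-9287 + 77*(-11)) = 1/(-9287 - 847) = 1/(-10134) = -1/10134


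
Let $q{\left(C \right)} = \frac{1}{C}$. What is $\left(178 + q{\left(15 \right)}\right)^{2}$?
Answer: $\frac{7134241}{225} \approx 31708.0$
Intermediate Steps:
$\left(178 + q{\left(15 \right)}\right)^{2} = \left(178 + \frac{1}{15}\right)^{2} = \left(\frac{2671}{15}\right)^{2} = \frac{7134241}{225}$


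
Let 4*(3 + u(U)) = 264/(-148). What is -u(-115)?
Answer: 255/74 ≈ 3.4459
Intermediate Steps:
u(U) = -255/74 (u(U) = -3 + (264/(-148))/4 = -3 + (264*(-1/148))/4 = -3 + (1/4)*(-66/37) = -3 - 33/74 = -255/74)
-u(-115) = -1*(-255/74) = 255/74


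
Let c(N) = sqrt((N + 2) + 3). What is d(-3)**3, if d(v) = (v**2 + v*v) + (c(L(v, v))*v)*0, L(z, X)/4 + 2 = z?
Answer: 5832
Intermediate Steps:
L(z, X) = -8 + 4*z
c(N) = sqrt(5 + N) (c(N) = sqrt((2 + N) + 3) = sqrt(5 + N))
d(v) = 2*v**2 (d(v) = (v**2 + v*v) + (sqrt(5 + (-8 + 4*v))*v)*0 = (v**2 + v**2) + (sqrt(-3 + 4*v)*v)*0 = 2*v**2 + (v*sqrt(-3 + 4*v))*0 = 2*v**2 + 0 = 2*v**2)
d(-3)**3 = (2*(-3)**2)**3 = (2*9)**3 = 18**3 = 5832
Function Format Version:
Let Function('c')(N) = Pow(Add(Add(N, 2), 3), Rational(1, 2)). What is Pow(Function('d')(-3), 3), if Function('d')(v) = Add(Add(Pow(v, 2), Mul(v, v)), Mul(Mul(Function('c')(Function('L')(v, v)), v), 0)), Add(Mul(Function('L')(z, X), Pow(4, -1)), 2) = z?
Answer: 5832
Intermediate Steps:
Function('L')(z, X) = Add(-8, Mul(4, z))
Function('c')(N) = Pow(Add(5, N), Rational(1, 2)) (Function('c')(N) = Pow(Add(Add(2, N), 3), Rational(1, 2)) = Pow(Add(5, N), Rational(1, 2)))
Function('d')(v) = Mul(2, Pow(v, 2)) (Function('d')(v) = Add(Add(Pow(v, 2), Mul(v, v)), Mul(Mul(Pow(Add(5, Add(-8, Mul(4, v))), Rational(1, 2)), v), 0)) = Add(Add(Pow(v, 2), Pow(v, 2)), Mul(Mul(Pow(Add(-3, Mul(4, v)), Rational(1, 2)), v), 0)) = Add(Mul(2, Pow(v, 2)), Mul(Mul(v, Pow(Add(-3, Mul(4, v)), Rational(1, 2))), 0)) = Add(Mul(2, Pow(v, 2)), 0) = Mul(2, Pow(v, 2)))
Pow(Function('d')(-3), 3) = Pow(Mul(2, Pow(-3, 2)), 3) = Pow(Mul(2, 9), 3) = Pow(18, 3) = 5832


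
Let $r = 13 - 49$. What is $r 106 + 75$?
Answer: $-3741$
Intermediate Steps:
$r = -36$
$r 106 + 75 = \left(-36\right) 106 + 75 = -3816 + 75 = -3741$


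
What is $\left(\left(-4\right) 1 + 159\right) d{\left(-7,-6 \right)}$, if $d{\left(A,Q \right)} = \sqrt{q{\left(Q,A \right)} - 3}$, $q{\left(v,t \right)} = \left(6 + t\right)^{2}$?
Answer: $155 i \sqrt{2} \approx 219.2 i$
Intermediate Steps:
$d{\left(A,Q \right)} = \sqrt{-3 + \left(6 + A\right)^{2}}$ ($d{\left(A,Q \right)} = \sqrt{\left(6 + A\right)^{2} - 3} = \sqrt{-3 + \left(6 + A\right)^{2}}$)
$\left(\left(-4\right) 1 + 159\right) d{\left(-7,-6 \right)} = \left(\left(-4\right) 1 + 159\right) \sqrt{-3 + \left(6 - 7\right)^{2}} = \left(-4 + 159\right) \sqrt{-3 + \left(-1\right)^{2}} = 155 \sqrt{-3 + 1} = 155 \sqrt{-2} = 155 i \sqrt{2}$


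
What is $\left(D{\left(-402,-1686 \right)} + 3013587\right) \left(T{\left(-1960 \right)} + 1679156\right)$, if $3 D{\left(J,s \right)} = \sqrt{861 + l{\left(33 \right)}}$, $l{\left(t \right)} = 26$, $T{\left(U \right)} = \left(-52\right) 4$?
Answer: $5059655866476 + \frac{1678948 \sqrt{887}}{3} \approx 5.0597 \cdot 10^{12}$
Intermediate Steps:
$T{\left(U \right)} = -208$
$D{\left(J,s \right)} = \frac{\sqrt{887}}{3}$ ($D{\left(J,s \right)} = \frac{\sqrt{861 + 26}}{3} = \frac{\sqrt{887}}{3}$)
$\left(D{\left(-402,-1686 \right)} + 3013587\right) \left(T{\left(-1960 \right)} + 1679156\right) = \left(\frac{\sqrt{887}}{3} + 3013587\right) \left(-208 + 1679156\right) = \left(3013587 + \frac{\sqrt{887}}{3}\right) 1678948 = 5059655866476 + \frac{1678948 \sqrt{887}}{3}$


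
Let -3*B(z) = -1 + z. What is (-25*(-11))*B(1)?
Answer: 0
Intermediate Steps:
B(z) = ⅓ - z/3 (B(z) = -(-1 + z)/3 = ⅓ - z/3)
(-25*(-11))*B(1) = (-25*(-11))*(⅓ - ⅓*1) = 275*(⅓ - ⅓) = 275*0 = 0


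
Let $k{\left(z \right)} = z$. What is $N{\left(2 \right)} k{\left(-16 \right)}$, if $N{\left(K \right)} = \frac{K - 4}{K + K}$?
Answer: $8$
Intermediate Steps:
$N{\left(K \right)} = \frac{-4 + K}{2 K}$
$N{\left(2 \right)} k{\left(-16 \right)} = \frac{-4 + 2}{2 \cdot 2} \left(-16\right) = \frac{1}{2} \cdot \frac{1}{2} \left(-2\right) \left(-16\right) = \left(- \frac{1}{2}\right) \left(-16\right) = 8$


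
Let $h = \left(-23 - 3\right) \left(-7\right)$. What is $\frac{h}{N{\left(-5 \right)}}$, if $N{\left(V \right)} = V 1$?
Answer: $- \frac{182}{5} \approx -36.4$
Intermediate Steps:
$N{\left(V \right)} = V$
$h = 182$ ($h = \left(-26\right) \left(-7\right) = 182$)
$\frac{h}{N{\left(-5 \right)}} = \frac{1}{-5} \cdot 182 = \left(- \frac{1}{5}\right) 182 = - \frac{182}{5}$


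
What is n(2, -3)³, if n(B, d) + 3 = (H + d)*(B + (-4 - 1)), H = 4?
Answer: -216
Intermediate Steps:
n(B, d) = -3 + (-5 + B)*(4 + d) (n(B, d) = -3 + (4 + d)*(B + (-4 - 1)) = -3 + (4 + d)*(B - 5) = -3 + (4 + d)*(-5 + B) = -3 + (-5 + B)*(4 + d))
n(2, -3)³ = (-23 - 5*(-3) + 4*2 + 2*(-3))³ = (-23 + 15 + 8 - 6)³ = (-6)³ = -216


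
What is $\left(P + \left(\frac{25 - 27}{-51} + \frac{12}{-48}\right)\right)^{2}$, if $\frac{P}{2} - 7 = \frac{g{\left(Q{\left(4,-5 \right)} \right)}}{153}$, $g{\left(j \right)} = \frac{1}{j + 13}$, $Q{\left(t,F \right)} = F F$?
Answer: $\frac{25710519025}{135210384} \approx 190.15$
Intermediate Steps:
$Q{\left(t,F \right)} = F^{2}$
$g{\left(j \right)} = \frac{1}{13 + j}$
$P = \frac{40699}{2907}$ ($P = 14 + 2 \frac{1}{\left(13 + \left(-5\right)^{2}\right) 153} = 14 + 2 \frac{1}{13 + 25} \cdot \frac{1}{153} = 14 + 2 \cdot \frac{1}{38} \cdot \frac{1}{153} = 14 + 2 \cdot \frac{1}{5814} = 14 + \frac{1}{2907} = \frac{40699}{2907} \approx 14.0$)
$\left(P + \left(\frac{25 - 27}{-51} + \frac{12}{-48}\right)\right)^{2} = \left(\frac{40699}{2907} + \left(\frac{25 - 27}{-51} + \frac{12}{-48}\right)\right)^{2} = \left(\frac{40699}{2907} + \left(\left(25 - 27\right) \left(- \frac{1}{51}\right) + 12 \left(- \frac{1}{48}\right)\right)\right)^{2} = \left(\frac{40699}{2907} - \frac{43}{204}\right)^{2} = \left(\frac{160345}{11628}\right)^{2} = \frac{25710519025}{135210384}$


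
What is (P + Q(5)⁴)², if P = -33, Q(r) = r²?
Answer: 152562110464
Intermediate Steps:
(P + Q(5)⁴)² = (-33 + (5²)⁴)² = (-33 + 25⁴)² = (-33 + 390625)² = 390592² = 152562110464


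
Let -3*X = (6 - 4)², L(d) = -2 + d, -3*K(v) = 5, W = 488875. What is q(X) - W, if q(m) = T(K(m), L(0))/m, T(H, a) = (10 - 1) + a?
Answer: -1955521/4 ≈ -4.8888e+5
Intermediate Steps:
K(v) = -5/3 (K(v) = -⅓*5 = -5/3)
X = -4/3 (X = -(6 - 4)²/3 = -⅓*2² = -⅓*4 = -4/3 ≈ -1.3333)
T(H, a) = 9 + a
q(m) = 7/m (q(m) = (9 + (-2 + 0))/m = (9 - 2)/m = 7/m)
q(X) - W = 7/(-4/3) - 1*488875 = 7*(-¾) - 488875 = -21/4 - 488875 = -1955521/4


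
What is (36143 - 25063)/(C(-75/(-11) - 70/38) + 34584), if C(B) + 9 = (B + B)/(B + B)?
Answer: 1385/4322 ≈ 0.32045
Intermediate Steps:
C(B) = -8 (C(B) = -9 + (B + B)/(B + B) = -9 + (2*B)/((2*B)) = -9 + (2*B)*(1/(2*B)) = -9 + 1 = -8)
(36143 - 25063)/(C(-75/(-11) - 70/38) + 34584) = (36143 - 25063)/(-8 + 34584) = 11080/34576 = 11080*(1/34576) = 1385/4322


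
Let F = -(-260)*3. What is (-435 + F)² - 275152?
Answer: -156127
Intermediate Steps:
F = 780 (F = -52*(-15) = 780)
(-435 + F)² - 275152 = (-435 + 780)² - 275152 = 345² - 275152 = 119025 - 275152 = -156127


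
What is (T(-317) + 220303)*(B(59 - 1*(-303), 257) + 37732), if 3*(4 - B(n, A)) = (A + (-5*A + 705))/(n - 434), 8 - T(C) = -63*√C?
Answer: 199519834787/24 + 57054571*I*√317/24 ≈ 8.3133e+9 + 4.2326e+7*I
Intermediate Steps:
T(C) = 8 + 63*√C (T(C) = 8 - (-63)*√C = 8 + 63*√C)
B(n, A) = 4 - (705 - 4*A)/(3*(-434 + n)) (B(n, A) = 4 - (A + (-5*A + 705))/(3*(n - 434)) = 4 - (A + (705 - 5*A))/(3*(-434 + n)) = 4 - (705 - 4*A)/(3*(-434 + n)))
(T(-317) + 220303)*(B(59 - 1*(-303), 257) + 37732) = ((8 + 63*√(-317)) + 220303)*((-5913 + 4*257 + 12*(59 - 1*(-303)))/(3*(-434 + (59 - 1*(-303)))) + 37732) = ((8 + 63*(I*√317)) + 220303)*((-5913 + 1028 + 12*(59 + 303))/(3*(-434 + (59 + 303))) + 37732) = ((8 + 63*I*√317) + 220303)*((-5913 + 1028 + 12*362)/(3*(-434 + 362)) + 37732) = (220311 + 63*I*√317)*((⅓)*(-5913 + 1028 + 4344)/(-72) + 37732) = (220311 + 63*I*√317)*((⅓)*(-1/72)*(-541) + 37732) = (220311 + 63*I*√317)*(541/216 + 37732) = (220311 + 63*I*√317)*(8150653/216) = 199519834787/24 + 57054571*I*√317/24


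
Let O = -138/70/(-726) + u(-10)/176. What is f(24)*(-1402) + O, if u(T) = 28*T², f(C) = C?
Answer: -284863787/8470 ≈ -33632.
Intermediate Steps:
O = 134773/8470 (O = -138/70/(-726) + (28*(-10)²)/176 = -138*1/70*(-1/726) + (28*100)*(1/176) = -69/35*(-1/726) + 2800*(1/176) = 23/8470 + 175/11 = 134773/8470 ≈ 15.912)
f(24)*(-1402) + O = 24*(-1402) + 134773/8470 = -33648 + 134773/8470 = -284863787/8470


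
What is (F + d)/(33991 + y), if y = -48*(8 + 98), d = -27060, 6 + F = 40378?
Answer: 13312/28903 ≈ 0.46058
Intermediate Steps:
F = 40372 (F = -6 + 40378 = 40372)
y = -5088 (y = -48*106 = -5088)
(F + d)/(33991 + y) = (40372 - 27060)/(33991 - 5088) = 13312/28903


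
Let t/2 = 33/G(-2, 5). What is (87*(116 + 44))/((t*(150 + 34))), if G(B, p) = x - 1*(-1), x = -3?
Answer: -580/253 ≈ -2.2925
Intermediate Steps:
G(B, p) = -2 (G(B, p) = -3 - 1*(-1) = -3 + 1 = -2)
t = -33 (t = 2*(33/(-2)) = 2*(33*(-½)) = 2*(-33/2) = -33)
(87*(116 + 44))/((t*(150 + 34))) = (87*(116 + 44))/((-33*(150 + 34))) = (87*160)/((-33*184)) = 13920/(-6072) = 13920*(-1/6072) = -580/253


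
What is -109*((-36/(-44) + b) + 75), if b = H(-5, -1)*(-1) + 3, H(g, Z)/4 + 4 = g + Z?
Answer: -142463/11 ≈ -12951.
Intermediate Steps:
H(g, Z) = -16 + 4*Z + 4*g (H(g, Z) = -16 + 4*(g + Z) = -16 + 4*(Z + g) = -16 + (4*Z + 4*g) = -16 + 4*Z + 4*g)
b = 43 (b = (-16 + 4*(-1) + 4*(-5))*(-1) + 3 = (-16 - 4 - 20)*(-1) + 3 = -40*(-1) + 3 = 40 + 3 = 43)
-109*((-36/(-44) + b) + 75) = -109*((-36/(-44) + 43) + 75) = -109*((-36*(-1/44) + 43) + 75) = -109*((9/11 + 43) + 75) = -109*(482/11 + 75) = -109*1307/11 = -142463/11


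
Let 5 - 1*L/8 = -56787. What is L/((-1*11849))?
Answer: -454336/11849 ≈ -38.344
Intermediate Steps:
L = 454336 (L = 40 - 8*(-56787) = 40 + 454296 = 454336)
L/((-1*11849)) = 454336/((-1*11849)) = 454336/(-11849) = 454336*(-1/11849) = -454336/11849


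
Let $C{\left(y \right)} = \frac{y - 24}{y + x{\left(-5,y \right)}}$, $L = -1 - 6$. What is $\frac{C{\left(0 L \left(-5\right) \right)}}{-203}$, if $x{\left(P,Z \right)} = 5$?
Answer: $\frac{24}{1015} \approx 0.023645$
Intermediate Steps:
$L = -7$ ($L = -1 - 6 = -7$)
$C{\left(y \right)} = \frac{-24 + y}{5 + y}$ ($C{\left(y \right)} = \frac{y - 24}{y + 5} = \frac{-24 + y}{5 + y}$)
$\frac{C{\left(0 L \left(-5\right) \right)}}{-203} = \frac{\frac{1}{5 + 0 \left(-7\right) \left(-5\right)} \left(-24 + 0 \left(-7\right) \left(-5\right)\right)}{-203} = \frac{-24 + 0 \left(-5\right)}{5 + 0 \left(-5\right)} \left(- \frac{1}{203}\right) = \frac{-24 + 0}{5 + 0} \left(- \frac{1}{203}\right) = \frac{1}{5} \left(-24\right) \left(- \frac{1}{203}\right) = \left(- \frac{24}{5}\right) \left(- \frac{1}{203}\right) = \frac{24}{1015}$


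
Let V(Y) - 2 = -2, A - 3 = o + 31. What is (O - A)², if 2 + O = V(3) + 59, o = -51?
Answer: 5476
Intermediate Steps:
A = -17 (A = 3 + (-51 + 31) = 3 - 20 = -17)
V(Y) = 0 (V(Y) = 2 - 2 = 0)
O = 57 (O = -2 + (0 + 59) = -2 + 59 = 57)
(O - A)² = (57 - 1*(-17))² = (57 + 17)² = 74² = 5476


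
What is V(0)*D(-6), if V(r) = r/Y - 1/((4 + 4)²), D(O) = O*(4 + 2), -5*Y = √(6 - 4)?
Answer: 9/16 ≈ 0.56250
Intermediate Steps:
Y = -√2/5 (Y = -√(6 - 4)/5 = -√2/5 ≈ -0.28284)
D(O) = 6*O (D(O) = O*6 = 6*O)
V(r) = -1/64 - 5*r*√2/2 (V(r) = r/((-√2/5)) - 1/((4 + 4)²) = r*(-5*√2/2) - 1/(8²) = -5*r*√2/2 - 1/64 = -1/64 - 5*r*√2/2)
V(0)*D(-6) = (-1/64 - 5/2*0*√2)*(6*(-6)) = (-1/64 + 0)*(-36) = -1/64*(-36) = 9/16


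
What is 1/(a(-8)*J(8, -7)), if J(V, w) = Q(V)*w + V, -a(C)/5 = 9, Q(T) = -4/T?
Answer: -2/1035 ≈ -0.0019324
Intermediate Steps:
a(C) = -45 (a(C) = -5*9 = -45)
J(V, w) = V - 4*w/V (J(V, w) = (-4/V)*w + V = -4*w/V + V = V - 4*w/V)
1/(a(-8)*J(8, -7)) = 1/(-45*(8 - 4*(-7)/8)) = 1/(-45*(8 - 4*(-7)*⅛)) = 1/(-45*(8 + 7/2)) = 1/(-45*23/2) = 1/(-1035/2) = -2/1035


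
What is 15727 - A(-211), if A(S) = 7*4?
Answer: 15699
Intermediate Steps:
A(S) = 28
15727 - A(-211) = 15727 - 1*28 = 15727 - 28 = 15699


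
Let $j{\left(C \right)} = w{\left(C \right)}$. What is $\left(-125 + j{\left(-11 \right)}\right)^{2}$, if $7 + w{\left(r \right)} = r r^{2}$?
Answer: $2140369$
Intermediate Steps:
$w{\left(r \right)} = -7 + r^{3}$ ($w{\left(r \right)} = -7 + r r^{2} = -7 + r^{3}$)
$j{\left(C \right)} = -7 + C^{3}$
$\left(-125 + j{\left(-11 \right)}\right)^{2} = \left(-125 + \left(-7 + \left(-11\right)^{3}\right)\right)^{2} = \left(-125 - 1338\right)^{2} = \left(-1463\right)^{2} = 2140369$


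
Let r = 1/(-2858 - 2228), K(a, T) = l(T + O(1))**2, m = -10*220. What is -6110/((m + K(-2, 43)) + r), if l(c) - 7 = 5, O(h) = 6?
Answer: 31075460/10456817 ≈ 2.9718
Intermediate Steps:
m = -2200
l(c) = 12 (l(c) = 7 + 5 = 12)
K(a, T) = 144 (K(a, T) = 12**2 = 144)
r = -1/5086 (r = 1/(-5086) = -1/5086 ≈ -0.00019662)
-6110/((m + K(-2, 43)) + r) = -6110/((-2200 + 144) - 1/5086) = -6110/(-2056 - 1/5086) = -6110/(-10456817/5086) = -6110*(-5086/10456817) = 31075460/10456817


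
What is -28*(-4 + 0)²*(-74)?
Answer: 33152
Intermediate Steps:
-28*(-4 + 0)²*(-74) = -28*(-4)²*(-74) = -28*16*(-74) = -448*(-74) = 33152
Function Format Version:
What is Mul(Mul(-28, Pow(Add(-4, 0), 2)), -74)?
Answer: 33152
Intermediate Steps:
Mul(Mul(-28, Pow(Add(-4, 0), 2)), -74) = Mul(Mul(-28, Pow(-4, 2)), -74) = Mul(Mul(-28, 16), -74) = Mul(-448, -74) = 33152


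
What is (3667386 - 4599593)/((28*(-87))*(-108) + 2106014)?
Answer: -932207/2369102 ≈ -0.39349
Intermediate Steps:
(3667386 - 4599593)/((28*(-87))*(-108) + 2106014) = -932207/(-2436*(-108) + 2106014) = -932207/(263088 + 2106014) = -932207/2369102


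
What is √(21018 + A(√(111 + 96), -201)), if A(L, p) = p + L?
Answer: √(20817 + 3*√23) ≈ 144.33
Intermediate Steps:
A(L, p) = L + p
√(21018 + A(√(111 + 96), -201)) = √(21018 + (√(111 + 96) - 201)) = √(21018 + (√207 - 201)) = √(21018 + (3*√23 - 201)) = √(21018 + (-201 + 3*√23)) = √(20817 + 3*√23)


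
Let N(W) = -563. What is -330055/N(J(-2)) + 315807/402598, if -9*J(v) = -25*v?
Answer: 133057282231/226662674 ≈ 587.03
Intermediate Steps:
J(v) = 25*v/9 (J(v) = -(-25)*v/9 = 25*v/9)
-330055/N(J(-2)) + 315807/402598 = -330055/(-563) + 315807/402598 = -330055*(-1/563) + 315807*(1/402598) = 330055/563 + 315807/402598 = 133057282231/226662674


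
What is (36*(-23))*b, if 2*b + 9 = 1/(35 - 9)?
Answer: 48231/13 ≈ 3710.1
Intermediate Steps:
b = -233/52 (b = -9/2 + 1/(2*(35 - 9)) = -9/2 + (½)/26 = -9/2 + (½)*(1/26) = -9/2 + 1/52 = -233/52 ≈ -4.4808)
(36*(-23))*b = (36*(-23))*(-233/52) = -828*(-233/52) = 48231/13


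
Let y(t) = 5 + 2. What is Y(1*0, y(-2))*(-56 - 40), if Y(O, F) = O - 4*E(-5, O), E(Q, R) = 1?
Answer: 384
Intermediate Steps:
y(t) = 7
Y(O, F) = -4 + O (Y(O, F) = O - 4*1 = O - 4 = -4 + O)
Y(1*0, y(-2))*(-56 - 40) = (-4 + 1*0)*(-56 - 40) = (-4 + 0)*(-96) = -4*(-96) = 384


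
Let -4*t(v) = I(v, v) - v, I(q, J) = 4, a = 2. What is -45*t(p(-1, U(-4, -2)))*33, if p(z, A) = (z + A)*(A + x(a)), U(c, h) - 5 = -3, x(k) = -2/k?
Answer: 4455/4 ≈ 1113.8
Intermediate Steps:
U(c, h) = 2 (U(c, h) = 5 - 3 = 2)
p(z, A) = (-1 + A)*(A + z) (p(z, A) = (z + A)*(A - 2/2) = (A + z)*(A - 2*½) = (A + z)*(A - 1) = (A + z)*(-1 + A) = (-1 + A)*(A + z))
t(v) = -1 + v/4 (t(v) = -(4 - v)/4 = -1 + v/4)
-45*t(p(-1, U(-4, -2)))*33 = -45*(-1 + (2² - 1*2 - 1*(-1) + 2*(-1))/4)*33 = -45*(-1 + (4 - 2 + 1 - 2)/4)*33 = -45*(-1 + (¼)*1)*33 = -45*(-1 + ¼)*33 = -45*(-¾)*33 = (135/4)*33 = 4455/4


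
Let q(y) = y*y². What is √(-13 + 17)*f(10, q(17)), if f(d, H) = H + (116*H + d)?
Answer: 1149662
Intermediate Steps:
q(y) = y³
f(d, H) = d + 117*H (f(d, H) = H + (d + 116*H) = d + 117*H)
√(-13 + 17)*f(10, q(17)) = √(-13 + 17)*(10 + 117*17³) = √4*(10 + 117*4913) = 2*(10 + 574821) = 2*574831 = 1149662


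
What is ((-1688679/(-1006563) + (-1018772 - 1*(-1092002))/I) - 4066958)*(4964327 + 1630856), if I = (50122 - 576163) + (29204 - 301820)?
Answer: -2395825174239020438918955/89322065099 ≈ -2.6822e+13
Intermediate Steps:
I = -798657 (I = -526041 - 272616 = -798657)
((-1688679/(-1006563) + (-1018772 - 1*(-1092002))/I) - 4066958)*(4964327 + 1630856) = ((-1688679/(-1006563) + (-1018772 - 1*(-1092002))/(-798657)) - 4066958)*(4964327 + 1630856) = ((-1688679*(-1/1006563) + (-1018772 + 1092002)*(-1/798657)) - 4066958)*6595183 = ((562893/335521 + 73230*(-1/798657)) - 4066958)*6595183 = ((562893/335521 - 24410/266219) - 4066958)*6595183 = (141662743957/89322065099 - 4066958)*6595183 = -363268945568154885/89322065099*6595183 = -2395825174239020438918955/89322065099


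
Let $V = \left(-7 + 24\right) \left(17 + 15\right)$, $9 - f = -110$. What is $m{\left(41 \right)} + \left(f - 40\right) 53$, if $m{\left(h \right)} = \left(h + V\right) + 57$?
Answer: $4829$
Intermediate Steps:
$f = 119$ ($f = 9 - -110 = 9 + 110 = 119$)
$V = 544$ ($V = 17 \cdot 32 = 544$)
$m{\left(h \right)} = 601 + h$ ($m{\left(h \right)} = \left(h + 544\right) + 57 = \left(544 + h\right) + 57 = 601 + h$)
$m{\left(41 \right)} + \left(f - 40\right) 53 = \left(601 + 41\right) + \left(119 - 40\right) 53 = 642 + 79 \cdot 53 = 642 + 4187 = 4829$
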